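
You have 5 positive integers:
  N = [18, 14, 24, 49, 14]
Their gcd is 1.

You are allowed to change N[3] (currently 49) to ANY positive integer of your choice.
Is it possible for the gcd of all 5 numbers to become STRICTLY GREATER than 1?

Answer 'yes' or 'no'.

Answer: yes

Derivation:
Current gcd = 1
gcd of all OTHER numbers (without N[3]=49): gcd([18, 14, 24, 14]) = 2
The new gcd after any change is gcd(2, new_value).
This can be at most 2.
Since 2 > old gcd 1, the gcd CAN increase (e.g., set N[3] = 2).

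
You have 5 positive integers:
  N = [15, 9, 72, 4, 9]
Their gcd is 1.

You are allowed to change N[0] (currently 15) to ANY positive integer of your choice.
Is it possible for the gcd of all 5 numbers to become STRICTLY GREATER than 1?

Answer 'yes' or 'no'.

Answer: no

Derivation:
Current gcd = 1
gcd of all OTHER numbers (without N[0]=15): gcd([9, 72, 4, 9]) = 1
The new gcd after any change is gcd(1, new_value).
This can be at most 1.
Since 1 = old gcd 1, the gcd can only stay the same or decrease.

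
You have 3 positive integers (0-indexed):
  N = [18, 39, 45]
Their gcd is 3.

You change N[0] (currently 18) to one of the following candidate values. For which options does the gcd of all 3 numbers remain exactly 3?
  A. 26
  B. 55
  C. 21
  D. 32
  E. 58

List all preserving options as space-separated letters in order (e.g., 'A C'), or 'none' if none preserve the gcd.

Old gcd = 3; gcd of others (without N[0]) = 3
New gcd for candidate v: gcd(3, v). Preserves old gcd iff gcd(3, v) = 3.
  Option A: v=26, gcd(3,26)=1 -> changes
  Option B: v=55, gcd(3,55)=1 -> changes
  Option C: v=21, gcd(3,21)=3 -> preserves
  Option D: v=32, gcd(3,32)=1 -> changes
  Option E: v=58, gcd(3,58)=1 -> changes

Answer: C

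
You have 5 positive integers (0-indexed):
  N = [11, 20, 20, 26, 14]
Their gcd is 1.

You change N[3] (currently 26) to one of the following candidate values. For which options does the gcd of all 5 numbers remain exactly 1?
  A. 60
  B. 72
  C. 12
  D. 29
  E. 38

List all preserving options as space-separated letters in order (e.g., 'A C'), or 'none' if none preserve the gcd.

Old gcd = 1; gcd of others (without N[3]) = 1
New gcd for candidate v: gcd(1, v). Preserves old gcd iff gcd(1, v) = 1.
  Option A: v=60, gcd(1,60)=1 -> preserves
  Option B: v=72, gcd(1,72)=1 -> preserves
  Option C: v=12, gcd(1,12)=1 -> preserves
  Option D: v=29, gcd(1,29)=1 -> preserves
  Option E: v=38, gcd(1,38)=1 -> preserves

Answer: A B C D E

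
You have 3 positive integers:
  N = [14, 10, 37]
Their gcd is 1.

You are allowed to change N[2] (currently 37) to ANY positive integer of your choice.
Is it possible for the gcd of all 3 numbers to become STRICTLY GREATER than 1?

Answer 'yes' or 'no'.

Current gcd = 1
gcd of all OTHER numbers (without N[2]=37): gcd([14, 10]) = 2
The new gcd after any change is gcd(2, new_value).
This can be at most 2.
Since 2 > old gcd 1, the gcd CAN increase (e.g., set N[2] = 2).

Answer: yes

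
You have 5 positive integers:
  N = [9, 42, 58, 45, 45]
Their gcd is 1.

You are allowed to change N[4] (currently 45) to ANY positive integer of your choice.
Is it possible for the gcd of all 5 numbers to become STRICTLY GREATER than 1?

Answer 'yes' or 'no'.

Answer: no

Derivation:
Current gcd = 1
gcd of all OTHER numbers (without N[4]=45): gcd([9, 42, 58, 45]) = 1
The new gcd after any change is gcd(1, new_value).
This can be at most 1.
Since 1 = old gcd 1, the gcd can only stay the same or decrease.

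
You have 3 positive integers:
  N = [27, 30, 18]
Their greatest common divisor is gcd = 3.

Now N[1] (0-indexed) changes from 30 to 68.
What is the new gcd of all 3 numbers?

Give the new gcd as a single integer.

Answer: 1

Derivation:
Numbers: [27, 30, 18], gcd = 3
Change: index 1, 30 -> 68
gcd of the OTHER numbers (without index 1): gcd([27, 18]) = 9
New gcd = gcd(g_others, new_val) = gcd(9, 68) = 1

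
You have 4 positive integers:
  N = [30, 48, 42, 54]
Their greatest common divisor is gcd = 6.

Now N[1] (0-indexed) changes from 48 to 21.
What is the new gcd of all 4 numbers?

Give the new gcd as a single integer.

Numbers: [30, 48, 42, 54], gcd = 6
Change: index 1, 48 -> 21
gcd of the OTHER numbers (without index 1): gcd([30, 42, 54]) = 6
New gcd = gcd(g_others, new_val) = gcd(6, 21) = 3

Answer: 3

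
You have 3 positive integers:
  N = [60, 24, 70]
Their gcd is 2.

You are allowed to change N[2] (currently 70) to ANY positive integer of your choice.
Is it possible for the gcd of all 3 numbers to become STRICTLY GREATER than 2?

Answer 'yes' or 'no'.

Answer: yes

Derivation:
Current gcd = 2
gcd of all OTHER numbers (without N[2]=70): gcd([60, 24]) = 12
The new gcd after any change is gcd(12, new_value).
This can be at most 12.
Since 12 > old gcd 2, the gcd CAN increase (e.g., set N[2] = 12).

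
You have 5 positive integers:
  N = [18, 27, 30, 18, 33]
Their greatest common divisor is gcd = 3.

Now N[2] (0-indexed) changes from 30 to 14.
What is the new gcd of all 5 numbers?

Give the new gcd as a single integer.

Answer: 1

Derivation:
Numbers: [18, 27, 30, 18, 33], gcd = 3
Change: index 2, 30 -> 14
gcd of the OTHER numbers (without index 2): gcd([18, 27, 18, 33]) = 3
New gcd = gcd(g_others, new_val) = gcd(3, 14) = 1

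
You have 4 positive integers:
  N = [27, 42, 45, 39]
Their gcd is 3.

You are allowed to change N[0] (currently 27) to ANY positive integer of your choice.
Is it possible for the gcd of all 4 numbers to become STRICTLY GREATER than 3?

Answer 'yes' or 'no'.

Current gcd = 3
gcd of all OTHER numbers (without N[0]=27): gcd([42, 45, 39]) = 3
The new gcd after any change is gcd(3, new_value).
This can be at most 3.
Since 3 = old gcd 3, the gcd can only stay the same or decrease.

Answer: no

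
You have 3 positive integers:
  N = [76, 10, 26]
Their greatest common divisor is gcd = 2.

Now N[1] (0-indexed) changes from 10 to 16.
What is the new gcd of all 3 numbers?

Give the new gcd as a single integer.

Answer: 2

Derivation:
Numbers: [76, 10, 26], gcd = 2
Change: index 1, 10 -> 16
gcd of the OTHER numbers (without index 1): gcd([76, 26]) = 2
New gcd = gcd(g_others, new_val) = gcd(2, 16) = 2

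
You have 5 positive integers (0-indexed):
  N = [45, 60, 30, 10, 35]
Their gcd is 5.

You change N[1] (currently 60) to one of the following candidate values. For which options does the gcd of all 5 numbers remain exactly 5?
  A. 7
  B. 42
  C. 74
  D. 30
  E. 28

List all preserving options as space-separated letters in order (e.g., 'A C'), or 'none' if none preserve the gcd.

Old gcd = 5; gcd of others (without N[1]) = 5
New gcd for candidate v: gcd(5, v). Preserves old gcd iff gcd(5, v) = 5.
  Option A: v=7, gcd(5,7)=1 -> changes
  Option B: v=42, gcd(5,42)=1 -> changes
  Option C: v=74, gcd(5,74)=1 -> changes
  Option D: v=30, gcd(5,30)=5 -> preserves
  Option E: v=28, gcd(5,28)=1 -> changes

Answer: D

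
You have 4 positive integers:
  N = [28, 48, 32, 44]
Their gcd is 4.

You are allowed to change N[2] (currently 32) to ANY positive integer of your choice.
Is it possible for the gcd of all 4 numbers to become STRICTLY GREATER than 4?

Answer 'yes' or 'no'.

Current gcd = 4
gcd of all OTHER numbers (without N[2]=32): gcd([28, 48, 44]) = 4
The new gcd after any change is gcd(4, new_value).
This can be at most 4.
Since 4 = old gcd 4, the gcd can only stay the same or decrease.

Answer: no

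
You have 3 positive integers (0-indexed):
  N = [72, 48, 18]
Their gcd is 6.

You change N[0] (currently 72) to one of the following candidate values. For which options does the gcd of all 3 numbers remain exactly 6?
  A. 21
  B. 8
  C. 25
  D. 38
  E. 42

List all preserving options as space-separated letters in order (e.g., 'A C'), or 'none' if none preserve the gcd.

Old gcd = 6; gcd of others (without N[0]) = 6
New gcd for candidate v: gcd(6, v). Preserves old gcd iff gcd(6, v) = 6.
  Option A: v=21, gcd(6,21)=3 -> changes
  Option B: v=8, gcd(6,8)=2 -> changes
  Option C: v=25, gcd(6,25)=1 -> changes
  Option D: v=38, gcd(6,38)=2 -> changes
  Option E: v=42, gcd(6,42)=6 -> preserves

Answer: E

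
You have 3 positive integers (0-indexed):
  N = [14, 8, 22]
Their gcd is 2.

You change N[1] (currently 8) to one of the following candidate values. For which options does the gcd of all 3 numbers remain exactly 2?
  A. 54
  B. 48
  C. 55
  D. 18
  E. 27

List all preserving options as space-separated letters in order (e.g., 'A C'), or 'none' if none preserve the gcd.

Answer: A B D

Derivation:
Old gcd = 2; gcd of others (without N[1]) = 2
New gcd for candidate v: gcd(2, v). Preserves old gcd iff gcd(2, v) = 2.
  Option A: v=54, gcd(2,54)=2 -> preserves
  Option B: v=48, gcd(2,48)=2 -> preserves
  Option C: v=55, gcd(2,55)=1 -> changes
  Option D: v=18, gcd(2,18)=2 -> preserves
  Option E: v=27, gcd(2,27)=1 -> changes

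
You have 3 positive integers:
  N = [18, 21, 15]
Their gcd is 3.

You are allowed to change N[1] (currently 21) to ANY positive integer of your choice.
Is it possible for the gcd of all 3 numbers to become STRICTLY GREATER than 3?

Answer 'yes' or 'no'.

Current gcd = 3
gcd of all OTHER numbers (without N[1]=21): gcd([18, 15]) = 3
The new gcd after any change is gcd(3, new_value).
This can be at most 3.
Since 3 = old gcd 3, the gcd can only stay the same or decrease.

Answer: no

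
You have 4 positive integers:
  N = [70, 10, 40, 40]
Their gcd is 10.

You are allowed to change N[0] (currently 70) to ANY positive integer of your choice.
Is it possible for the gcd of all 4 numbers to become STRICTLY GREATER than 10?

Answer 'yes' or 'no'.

Current gcd = 10
gcd of all OTHER numbers (without N[0]=70): gcd([10, 40, 40]) = 10
The new gcd after any change is gcd(10, new_value).
This can be at most 10.
Since 10 = old gcd 10, the gcd can only stay the same or decrease.

Answer: no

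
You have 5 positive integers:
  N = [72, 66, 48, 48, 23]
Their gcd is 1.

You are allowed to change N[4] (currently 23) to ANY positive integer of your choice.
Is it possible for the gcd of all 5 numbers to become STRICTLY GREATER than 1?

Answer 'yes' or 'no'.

Answer: yes

Derivation:
Current gcd = 1
gcd of all OTHER numbers (without N[4]=23): gcd([72, 66, 48, 48]) = 6
The new gcd after any change is gcd(6, new_value).
This can be at most 6.
Since 6 > old gcd 1, the gcd CAN increase (e.g., set N[4] = 6).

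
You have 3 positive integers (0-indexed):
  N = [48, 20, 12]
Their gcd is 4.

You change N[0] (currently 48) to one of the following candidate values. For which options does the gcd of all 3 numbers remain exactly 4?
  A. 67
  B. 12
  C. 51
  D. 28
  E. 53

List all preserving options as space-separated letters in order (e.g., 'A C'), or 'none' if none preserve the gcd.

Old gcd = 4; gcd of others (without N[0]) = 4
New gcd for candidate v: gcd(4, v). Preserves old gcd iff gcd(4, v) = 4.
  Option A: v=67, gcd(4,67)=1 -> changes
  Option B: v=12, gcd(4,12)=4 -> preserves
  Option C: v=51, gcd(4,51)=1 -> changes
  Option D: v=28, gcd(4,28)=4 -> preserves
  Option E: v=53, gcd(4,53)=1 -> changes

Answer: B D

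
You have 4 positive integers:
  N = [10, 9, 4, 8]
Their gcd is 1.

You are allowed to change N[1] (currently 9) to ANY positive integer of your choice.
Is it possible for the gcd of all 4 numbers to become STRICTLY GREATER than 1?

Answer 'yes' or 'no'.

Current gcd = 1
gcd of all OTHER numbers (without N[1]=9): gcd([10, 4, 8]) = 2
The new gcd after any change is gcd(2, new_value).
This can be at most 2.
Since 2 > old gcd 1, the gcd CAN increase (e.g., set N[1] = 2).

Answer: yes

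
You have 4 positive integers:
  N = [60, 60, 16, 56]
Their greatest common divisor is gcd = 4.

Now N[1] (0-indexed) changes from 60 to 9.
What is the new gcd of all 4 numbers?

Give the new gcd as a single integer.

Answer: 1

Derivation:
Numbers: [60, 60, 16, 56], gcd = 4
Change: index 1, 60 -> 9
gcd of the OTHER numbers (without index 1): gcd([60, 16, 56]) = 4
New gcd = gcd(g_others, new_val) = gcd(4, 9) = 1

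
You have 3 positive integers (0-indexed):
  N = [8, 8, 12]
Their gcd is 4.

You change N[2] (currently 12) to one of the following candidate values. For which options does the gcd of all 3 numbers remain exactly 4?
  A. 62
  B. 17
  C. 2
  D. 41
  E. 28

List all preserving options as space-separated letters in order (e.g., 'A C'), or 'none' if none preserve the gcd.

Old gcd = 4; gcd of others (without N[2]) = 8
New gcd for candidate v: gcd(8, v). Preserves old gcd iff gcd(8, v) = 4.
  Option A: v=62, gcd(8,62)=2 -> changes
  Option B: v=17, gcd(8,17)=1 -> changes
  Option C: v=2, gcd(8,2)=2 -> changes
  Option D: v=41, gcd(8,41)=1 -> changes
  Option E: v=28, gcd(8,28)=4 -> preserves

Answer: E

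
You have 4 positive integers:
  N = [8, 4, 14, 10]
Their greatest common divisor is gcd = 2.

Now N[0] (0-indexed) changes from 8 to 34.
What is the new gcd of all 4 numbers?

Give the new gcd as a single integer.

Answer: 2

Derivation:
Numbers: [8, 4, 14, 10], gcd = 2
Change: index 0, 8 -> 34
gcd of the OTHER numbers (without index 0): gcd([4, 14, 10]) = 2
New gcd = gcd(g_others, new_val) = gcd(2, 34) = 2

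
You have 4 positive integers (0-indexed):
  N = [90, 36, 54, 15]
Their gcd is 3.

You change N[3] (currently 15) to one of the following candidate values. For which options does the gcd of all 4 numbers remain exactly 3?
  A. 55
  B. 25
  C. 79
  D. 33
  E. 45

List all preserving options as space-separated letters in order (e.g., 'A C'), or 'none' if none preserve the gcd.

Answer: D

Derivation:
Old gcd = 3; gcd of others (without N[3]) = 18
New gcd for candidate v: gcd(18, v). Preserves old gcd iff gcd(18, v) = 3.
  Option A: v=55, gcd(18,55)=1 -> changes
  Option B: v=25, gcd(18,25)=1 -> changes
  Option C: v=79, gcd(18,79)=1 -> changes
  Option D: v=33, gcd(18,33)=3 -> preserves
  Option E: v=45, gcd(18,45)=9 -> changes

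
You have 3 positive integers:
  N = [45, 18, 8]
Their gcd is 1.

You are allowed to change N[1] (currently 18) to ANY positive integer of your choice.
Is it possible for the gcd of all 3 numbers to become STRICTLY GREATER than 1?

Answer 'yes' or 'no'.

Answer: no

Derivation:
Current gcd = 1
gcd of all OTHER numbers (without N[1]=18): gcd([45, 8]) = 1
The new gcd after any change is gcd(1, new_value).
This can be at most 1.
Since 1 = old gcd 1, the gcd can only stay the same or decrease.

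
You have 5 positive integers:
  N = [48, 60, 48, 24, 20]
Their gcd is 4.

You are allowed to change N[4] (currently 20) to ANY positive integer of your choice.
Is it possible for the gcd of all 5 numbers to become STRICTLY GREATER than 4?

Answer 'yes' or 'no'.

Answer: yes

Derivation:
Current gcd = 4
gcd of all OTHER numbers (without N[4]=20): gcd([48, 60, 48, 24]) = 12
The new gcd after any change is gcd(12, new_value).
This can be at most 12.
Since 12 > old gcd 4, the gcd CAN increase (e.g., set N[4] = 12).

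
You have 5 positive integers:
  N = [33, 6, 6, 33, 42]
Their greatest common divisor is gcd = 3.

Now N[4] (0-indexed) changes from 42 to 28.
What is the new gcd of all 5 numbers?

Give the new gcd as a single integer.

Numbers: [33, 6, 6, 33, 42], gcd = 3
Change: index 4, 42 -> 28
gcd of the OTHER numbers (without index 4): gcd([33, 6, 6, 33]) = 3
New gcd = gcd(g_others, new_val) = gcd(3, 28) = 1

Answer: 1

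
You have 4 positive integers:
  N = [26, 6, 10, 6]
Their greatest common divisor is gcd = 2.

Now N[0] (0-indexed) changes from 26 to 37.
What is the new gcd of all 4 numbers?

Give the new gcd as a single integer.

Answer: 1

Derivation:
Numbers: [26, 6, 10, 6], gcd = 2
Change: index 0, 26 -> 37
gcd of the OTHER numbers (without index 0): gcd([6, 10, 6]) = 2
New gcd = gcd(g_others, new_val) = gcd(2, 37) = 1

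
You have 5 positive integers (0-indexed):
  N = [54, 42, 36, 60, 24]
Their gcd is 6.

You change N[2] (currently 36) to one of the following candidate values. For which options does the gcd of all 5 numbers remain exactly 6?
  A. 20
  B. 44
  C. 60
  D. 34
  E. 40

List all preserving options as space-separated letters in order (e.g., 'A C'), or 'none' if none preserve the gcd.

Answer: C

Derivation:
Old gcd = 6; gcd of others (without N[2]) = 6
New gcd for candidate v: gcd(6, v). Preserves old gcd iff gcd(6, v) = 6.
  Option A: v=20, gcd(6,20)=2 -> changes
  Option B: v=44, gcd(6,44)=2 -> changes
  Option C: v=60, gcd(6,60)=6 -> preserves
  Option D: v=34, gcd(6,34)=2 -> changes
  Option E: v=40, gcd(6,40)=2 -> changes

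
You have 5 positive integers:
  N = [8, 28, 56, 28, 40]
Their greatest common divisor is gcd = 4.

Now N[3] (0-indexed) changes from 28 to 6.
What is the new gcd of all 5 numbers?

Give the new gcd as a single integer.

Answer: 2

Derivation:
Numbers: [8, 28, 56, 28, 40], gcd = 4
Change: index 3, 28 -> 6
gcd of the OTHER numbers (without index 3): gcd([8, 28, 56, 40]) = 4
New gcd = gcd(g_others, new_val) = gcd(4, 6) = 2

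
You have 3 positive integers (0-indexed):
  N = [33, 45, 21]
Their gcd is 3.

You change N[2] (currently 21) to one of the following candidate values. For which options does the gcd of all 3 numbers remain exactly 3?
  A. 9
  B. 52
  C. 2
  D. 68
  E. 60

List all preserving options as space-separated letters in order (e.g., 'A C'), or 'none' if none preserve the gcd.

Old gcd = 3; gcd of others (without N[2]) = 3
New gcd for candidate v: gcd(3, v). Preserves old gcd iff gcd(3, v) = 3.
  Option A: v=9, gcd(3,9)=3 -> preserves
  Option B: v=52, gcd(3,52)=1 -> changes
  Option C: v=2, gcd(3,2)=1 -> changes
  Option D: v=68, gcd(3,68)=1 -> changes
  Option E: v=60, gcd(3,60)=3 -> preserves

Answer: A E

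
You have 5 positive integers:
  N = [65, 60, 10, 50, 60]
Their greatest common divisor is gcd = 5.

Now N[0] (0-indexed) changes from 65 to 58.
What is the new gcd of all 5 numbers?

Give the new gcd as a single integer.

Numbers: [65, 60, 10, 50, 60], gcd = 5
Change: index 0, 65 -> 58
gcd of the OTHER numbers (without index 0): gcd([60, 10, 50, 60]) = 10
New gcd = gcd(g_others, new_val) = gcd(10, 58) = 2

Answer: 2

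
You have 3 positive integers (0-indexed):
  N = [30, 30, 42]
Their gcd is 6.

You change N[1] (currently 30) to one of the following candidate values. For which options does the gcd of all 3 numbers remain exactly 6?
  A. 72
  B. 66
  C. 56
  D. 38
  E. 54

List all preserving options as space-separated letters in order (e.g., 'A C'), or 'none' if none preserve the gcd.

Old gcd = 6; gcd of others (without N[1]) = 6
New gcd for candidate v: gcd(6, v). Preserves old gcd iff gcd(6, v) = 6.
  Option A: v=72, gcd(6,72)=6 -> preserves
  Option B: v=66, gcd(6,66)=6 -> preserves
  Option C: v=56, gcd(6,56)=2 -> changes
  Option D: v=38, gcd(6,38)=2 -> changes
  Option E: v=54, gcd(6,54)=6 -> preserves

Answer: A B E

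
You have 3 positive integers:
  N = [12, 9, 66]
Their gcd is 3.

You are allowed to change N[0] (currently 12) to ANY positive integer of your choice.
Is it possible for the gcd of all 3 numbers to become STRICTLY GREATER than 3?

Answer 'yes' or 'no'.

Current gcd = 3
gcd of all OTHER numbers (without N[0]=12): gcd([9, 66]) = 3
The new gcd after any change is gcd(3, new_value).
This can be at most 3.
Since 3 = old gcd 3, the gcd can only stay the same or decrease.

Answer: no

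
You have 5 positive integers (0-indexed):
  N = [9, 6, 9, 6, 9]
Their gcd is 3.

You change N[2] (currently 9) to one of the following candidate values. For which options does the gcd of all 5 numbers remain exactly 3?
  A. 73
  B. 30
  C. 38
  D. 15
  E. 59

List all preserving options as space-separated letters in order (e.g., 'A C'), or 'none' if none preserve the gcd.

Answer: B D

Derivation:
Old gcd = 3; gcd of others (without N[2]) = 3
New gcd for candidate v: gcd(3, v). Preserves old gcd iff gcd(3, v) = 3.
  Option A: v=73, gcd(3,73)=1 -> changes
  Option B: v=30, gcd(3,30)=3 -> preserves
  Option C: v=38, gcd(3,38)=1 -> changes
  Option D: v=15, gcd(3,15)=3 -> preserves
  Option E: v=59, gcd(3,59)=1 -> changes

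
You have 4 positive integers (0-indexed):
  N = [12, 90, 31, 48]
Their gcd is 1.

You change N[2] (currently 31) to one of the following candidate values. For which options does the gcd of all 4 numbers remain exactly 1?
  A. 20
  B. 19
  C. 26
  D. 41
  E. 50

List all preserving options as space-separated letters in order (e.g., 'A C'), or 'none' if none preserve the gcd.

Old gcd = 1; gcd of others (without N[2]) = 6
New gcd for candidate v: gcd(6, v). Preserves old gcd iff gcd(6, v) = 1.
  Option A: v=20, gcd(6,20)=2 -> changes
  Option B: v=19, gcd(6,19)=1 -> preserves
  Option C: v=26, gcd(6,26)=2 -> changes
  Option D: v=41, gcd(6,41)=1 -> preserves
  Option E: v=50, gcd(6,50)=2 -> changes

Answer: B D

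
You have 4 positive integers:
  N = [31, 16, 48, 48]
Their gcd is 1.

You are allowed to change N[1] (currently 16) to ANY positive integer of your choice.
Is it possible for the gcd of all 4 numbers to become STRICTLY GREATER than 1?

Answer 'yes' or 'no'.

Answer: no

Derivation:
Current gcd = 1
gcd of all OTHER numbers (without N[1]=16): gcd([31, 48, 48]) = 1
The new gcd after any change is gcd(1, new_value).
This can be at most 1.
Since 1 = old gcd 1, the gcd can only stay the same or decrease.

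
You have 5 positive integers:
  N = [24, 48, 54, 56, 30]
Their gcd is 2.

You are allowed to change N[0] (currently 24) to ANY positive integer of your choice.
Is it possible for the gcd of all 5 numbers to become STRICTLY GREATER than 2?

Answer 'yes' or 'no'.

Answer: no

Derivation:
Current gcd = 2
gcd of all OTHER numbers (without N[0]=24): gcd([48, 54, 56, 30]) = 2
The new gcd after any change is gcd(2, new_value).
This can be at most 2.
Since 2 = old gcd 2, the gcd can only stay the same or decrease.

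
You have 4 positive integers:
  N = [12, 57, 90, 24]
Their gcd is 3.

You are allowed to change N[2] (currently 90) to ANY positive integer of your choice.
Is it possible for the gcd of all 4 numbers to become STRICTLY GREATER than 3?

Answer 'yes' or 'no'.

Answer: no

Derivation:
Current gcd = 3
gcd of all OTHER numbers (without N[2]=90): gcd([12, 57, 24]) = 3
The new gcd after any change is gcd(3, new_value).
This can be at most 3.
Since 3 = old gcd 3, the gcd can only stay the same or decrease.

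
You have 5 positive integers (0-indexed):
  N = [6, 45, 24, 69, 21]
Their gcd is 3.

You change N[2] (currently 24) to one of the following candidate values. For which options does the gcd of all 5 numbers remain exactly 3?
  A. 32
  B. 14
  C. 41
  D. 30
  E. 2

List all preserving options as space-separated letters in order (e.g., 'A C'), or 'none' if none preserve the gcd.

Old gcd = 3; gcd of others (without N[2]) = 3
New gcd for candidate v: gcd(3, v). Preserves old gcd iff gcd(3, v) = 3.
  Option A: v=32, gcd(3,32)=1 -> changes
  Option B: v=14, gcd(3,14)=1 -> changes
  Option C: v=41, gcd(3,41)=1 -> changes
  Option D: v=30, gcd(3,30)=3 -> preserves
  Option E: v=2, gcd(3,2)=1 -> changes

Answer: D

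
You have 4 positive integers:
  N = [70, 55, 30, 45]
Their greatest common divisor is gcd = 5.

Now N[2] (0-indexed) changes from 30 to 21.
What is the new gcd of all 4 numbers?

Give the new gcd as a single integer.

Answer: 1

Derivation:
Numbers: [70, 55, 30, 45], gcd = 5
Change: index 2, 30 -> 21
gcd of the OTHER numbers (without index 2): gcd([70, 55, 45]) = 5
New gcd = gcd(g_others, new_val) = gcd(5, 21) = 1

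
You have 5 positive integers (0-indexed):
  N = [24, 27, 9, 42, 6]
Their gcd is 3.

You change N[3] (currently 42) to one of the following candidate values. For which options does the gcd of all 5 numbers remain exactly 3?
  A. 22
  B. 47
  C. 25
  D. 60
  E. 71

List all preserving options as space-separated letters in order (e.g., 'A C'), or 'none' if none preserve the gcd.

Old gcd = 3; gcd of others (without N[3]) = 3
New gcd for candidate v: gcd(3, v). Preserves old gcd iff gcd(3, v) = 3.
  Option A: v=22, gcd(3,22)=1 -> changes
  Option B: v=47, gcd(3,47)=1 -> changes
  Option C: v=25, gcd(3,25)=1 -> changes
  Option D: v=60, gcd(3,60)=3 -> preserves
  Option E: v=71, gcd(3,71)=1 -> changes

Answer: D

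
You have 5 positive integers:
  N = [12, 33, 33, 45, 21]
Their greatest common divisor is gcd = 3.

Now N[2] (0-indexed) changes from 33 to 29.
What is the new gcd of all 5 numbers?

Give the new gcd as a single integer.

Numbers: [12, 33, 33, 45, 21], gcd = 3
Change: index 2, 33 -> 29
gcd of the OTHER numbers (without index 2): gcd([12, 33, 45, 21]) = 3
New gcd = gcd(g_others, new_val) = gcd(3, 29) = 1

Answer: 1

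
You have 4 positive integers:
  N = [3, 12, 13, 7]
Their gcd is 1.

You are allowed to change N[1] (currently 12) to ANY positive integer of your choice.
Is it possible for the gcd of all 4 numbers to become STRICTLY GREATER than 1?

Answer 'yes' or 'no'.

Answer: no

Derivation:
Current gcd = 1
gcd of all OTHER numbers (without N[1]=12): gcd([3, 13, 7]) = 1
The new gcd after any change is gcd(1, new_value).
This can be at most 1.
Since 1 = old gcd 1, the gcd can only stay the same or decrease.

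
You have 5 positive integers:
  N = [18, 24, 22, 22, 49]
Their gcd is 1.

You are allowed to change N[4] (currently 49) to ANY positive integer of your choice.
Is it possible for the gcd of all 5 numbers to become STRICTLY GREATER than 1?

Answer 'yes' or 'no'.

Current gcd = 1
gcd of all OTHER numbers (without N[4]=49): gcd([18, 24, 22, 22]) = 2
The new gcd after any change is gcd(2, new_value).
This can be at most 2.
Since 2 > old gcd 1, the gcd CAN increase (e.g., set N[4] = 2).

Answer: yes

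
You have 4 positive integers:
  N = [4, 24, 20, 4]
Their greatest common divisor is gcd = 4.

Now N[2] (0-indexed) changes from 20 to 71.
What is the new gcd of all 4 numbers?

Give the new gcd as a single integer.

Answer: 1

Derivation:
Numbers: [4, 24, 20, 4], gcd = 4
Change: index 2, 20 -> 71
gcd of the OTHER numbers (without index 2): gcd([4, 24, 4]) = 4
New gcd = gcd(g_others, new_val) = gcd(4, 71) = 1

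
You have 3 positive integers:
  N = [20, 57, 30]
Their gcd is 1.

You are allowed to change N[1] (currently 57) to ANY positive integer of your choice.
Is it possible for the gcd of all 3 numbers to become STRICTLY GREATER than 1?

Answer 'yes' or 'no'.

Current gcd = 1
gcd of all OTHER numbers (without N[1]=57): gcd([20, 30]) = 10
The new gcd after any change is gcd(10, new_value).
This can be at most 10.
Since 10 > old gcd 1, the gcd CAN increase (e.g., set N[1] = 10).

Answer: yes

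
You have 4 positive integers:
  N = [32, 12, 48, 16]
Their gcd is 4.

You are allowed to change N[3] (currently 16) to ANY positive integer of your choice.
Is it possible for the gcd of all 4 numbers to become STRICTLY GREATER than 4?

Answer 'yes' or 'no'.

Current gcd = 4
gcd of all OTHER numbers (without N[3]=16): gcd([32, 12, 48]) = 4
The new gcd after any change is gcd(4, new_value).
This can be at most 4.
Since 4 = old gcd 4, the gcd can only stay the same or decrease.

Answer: no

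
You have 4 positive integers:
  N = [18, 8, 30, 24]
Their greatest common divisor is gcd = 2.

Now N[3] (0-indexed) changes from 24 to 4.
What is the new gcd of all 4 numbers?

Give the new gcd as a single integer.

Numbers: [18, 8, 30, 24], gcd = 2
Change: index 3, 24 -> 4
gcd of the OTHER numbers (without index 3): gcd([18, 8, 30]) = 2
New gcd = gcd(g_others, new_val) = gcd(2, 4) = 2

Answer: 2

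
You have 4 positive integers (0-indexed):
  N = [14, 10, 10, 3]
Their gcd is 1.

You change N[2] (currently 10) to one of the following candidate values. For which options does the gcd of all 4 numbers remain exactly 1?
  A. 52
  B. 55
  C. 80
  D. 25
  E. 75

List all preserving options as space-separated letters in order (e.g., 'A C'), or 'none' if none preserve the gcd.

Old gcd = 1; gcd of others (without N[2]) = 1
New gcd for candidate v: gcd(1, v). Preserves old gcd iff gcd(1, v) = 1.
  Option A: v=52, gcd(1,52)=1 -> preserves
  Option B: v=55, gcd(1,55)=1 -> preserves
  Option C: v=80, gcd(1,80)=1 -> preserves
  Option D: v=25, gcd(1,25)=1 -> preserves
  Option E: v=75, gcd(1,75)=1 -> preserves

Answer: A B C D E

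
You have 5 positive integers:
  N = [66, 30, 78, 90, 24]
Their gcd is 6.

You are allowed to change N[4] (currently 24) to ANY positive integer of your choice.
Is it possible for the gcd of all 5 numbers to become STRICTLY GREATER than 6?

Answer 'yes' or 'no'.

Answer: no

Derivation:
Current gcd = 6
gcd of all OTHER numbers (without N[4]=24): gcd([66, 30, 78, 90]) = 6
The new gcd after any change is gcd(6, new_value).
This can be at most 6.
Since 6 = old gcd 6, the gcd can only stay the same or decrease.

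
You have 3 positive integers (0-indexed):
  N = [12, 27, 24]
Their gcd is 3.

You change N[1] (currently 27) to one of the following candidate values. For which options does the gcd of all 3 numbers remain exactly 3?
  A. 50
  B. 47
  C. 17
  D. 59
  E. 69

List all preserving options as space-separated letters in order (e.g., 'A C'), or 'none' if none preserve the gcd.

Answer: E

Derivation:
Old gcd = 3; gcd of others (without N[1]) = 12
New gcd for candidate v: gcd(12, v). Preserves old gcd iff gcd(12, v) = 3.
  Option A: v=50, gcd(12,50)=2 -> changes
  Option B: v=47, gcd(12,47)=1 -> changes
  Option C: v=17, gcd(12,17)=1 -> changes
  Option D: v=59, gcd(12,59)=1 -> changes
  Option E: v=69, gcd(12,69)=3 -> preserves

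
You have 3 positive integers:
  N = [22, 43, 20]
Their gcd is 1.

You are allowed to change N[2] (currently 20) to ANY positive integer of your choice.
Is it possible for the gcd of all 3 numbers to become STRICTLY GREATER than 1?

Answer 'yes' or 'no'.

Current gcd = 1
gcd of all OTHER numbers (without N[2]=20): gcd([22, 43]) = 1
The new gcd after any change is gcd(1, new_value).
This can be at most 1.
Since 1 = old gcd 1, the gcd can only stay the same or decrease.

Answer: no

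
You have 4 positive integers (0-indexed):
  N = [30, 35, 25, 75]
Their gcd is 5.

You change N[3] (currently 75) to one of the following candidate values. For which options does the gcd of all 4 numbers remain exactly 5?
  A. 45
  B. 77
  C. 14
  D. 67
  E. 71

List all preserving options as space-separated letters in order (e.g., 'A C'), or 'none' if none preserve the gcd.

Answer: A

Derivation:
Old gcd = 5; gcd of others (without N[3]) = 5
New gcd for candidate v: gcd(5, v). Preserves old gcd iff gcd(5, v) = 5.
  Option A: v=45, gcd(5,45)=5 -> preserves
  Option B: v=77, gcd(5,77)=1 -> changes
  Option C: v=14, gcd(5,14)=1 -> changes
  Option D: v=67, gcd(5,67)=1 -> changes
  Option E: v=71, gcd(5,71)=1 -> changes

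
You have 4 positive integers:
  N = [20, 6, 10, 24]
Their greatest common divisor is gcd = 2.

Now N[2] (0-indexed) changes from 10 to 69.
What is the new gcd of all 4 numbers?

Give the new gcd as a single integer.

Answer: 1

Derivation:
Numbers: [20, 6, 10, 24], gcd = 2
Change: index 2, 10 -> 69
gcd of the OTHER numbers (without index 2): gcd([20, 6, 24]) = 2
New gcd = gcd(g_others, new_val) = gcd(2, 69) = 1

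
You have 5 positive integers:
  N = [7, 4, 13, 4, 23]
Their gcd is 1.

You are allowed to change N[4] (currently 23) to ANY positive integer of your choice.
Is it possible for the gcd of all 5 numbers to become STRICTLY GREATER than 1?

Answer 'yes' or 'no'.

Answer: no

Derivation:
Current gcd = 1
gcd of all OTHER numbers (without N[4]=23): gcd([7, 4, 13, 4]) = 1
The new gcd after any change is gcd(1, new_value).
This can be at most 1.
Since 1 = old gcd 1, the gcd can only stay the same or decrease.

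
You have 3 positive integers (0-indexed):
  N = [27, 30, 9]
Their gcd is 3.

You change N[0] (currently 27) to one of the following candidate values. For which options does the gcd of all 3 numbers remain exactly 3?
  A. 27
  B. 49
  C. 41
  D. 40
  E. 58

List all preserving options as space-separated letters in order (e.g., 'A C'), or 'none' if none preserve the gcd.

Answer: A

Derivation:
Old gcd = 3; gcd of others (without N[0]) = 3
New gcd for candidate v: gcd(3, v). Preserves old gcd iff gcd(3, v) = 3.
  Option A: v=27, gcd(3,27)=3 -> preserves
  Option B: v=49, gcd(3,49)=1 -> changes
  Option C: v=41, gcd(3,41)=1 -> changes
  Option D: v=40, gcd(3,40)=1 -> changes
  Option E: v=58, gcd(3,58)=1 -> changes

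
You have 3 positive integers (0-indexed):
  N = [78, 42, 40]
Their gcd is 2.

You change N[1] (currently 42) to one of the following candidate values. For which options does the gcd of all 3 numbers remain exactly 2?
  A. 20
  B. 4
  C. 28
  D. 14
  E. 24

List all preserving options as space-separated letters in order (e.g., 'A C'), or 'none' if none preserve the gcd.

Old gcd = 2; gcd of others (without N[1]) = 2
New gcd for candidate v: gcd(2, v). Preserves old gcd iff gcd(2, v) = 2.
  Option A: v=20, gcd(2,20)=2 -> preserves
  Option B: v=4, gcd(2,4)=2 -> preserves
  Option C: v=28, gcd(2,28)=2 -> preserves
  Option D: v=14, gcd(2,14)=2 -> preserves
  Option E: v=24, gcd(2,24)=2 -> preserves

Answer: A B C D E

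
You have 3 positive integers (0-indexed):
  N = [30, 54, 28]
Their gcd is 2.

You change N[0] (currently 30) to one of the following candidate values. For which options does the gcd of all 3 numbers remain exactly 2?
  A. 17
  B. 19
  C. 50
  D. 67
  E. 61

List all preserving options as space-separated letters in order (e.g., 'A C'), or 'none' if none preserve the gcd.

Answer: C

Derivation:
Old gcd = 2; gcd of others (without N[0]) = 2
New gcd for candidate v: gcd(2, v). Preserves old gcd iff gcd(2, v) = 2.
  Option A: v=17, gcd(2,17)=1 -> changes
  Option B: v=19, gcd(2,19)=1 -> changes
  Option C: v=50, gcd(2,50)=2 -> preserves
  Option D: v=67, gcd(2,67)=1 -> changes
  Option E: v=61, gcd(2,61)=1 -> changes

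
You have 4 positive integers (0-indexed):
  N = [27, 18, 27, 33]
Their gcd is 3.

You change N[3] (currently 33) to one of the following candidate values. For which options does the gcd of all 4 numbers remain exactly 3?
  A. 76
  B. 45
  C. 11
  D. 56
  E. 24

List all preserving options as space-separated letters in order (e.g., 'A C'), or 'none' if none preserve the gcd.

Answer: E

Derivation:
Old gcd = 3; gcd of others (without N[3]) = 9
New gcd for candidate v: gcd(9, v). Preserves old gcd iff gcd(9, v) = 3.
  Option A: v=76, gcd(9,76)=1 -> changes
  Option B: v=45, gcd(9,45)=9 -> changes
  Option C: v=11, gcd(9,11)=1 -> changes
  Option D: v=56, gcd(9,56)=1 -> changes
  Option E: v=24, gcd(9,24)=3 -> preserves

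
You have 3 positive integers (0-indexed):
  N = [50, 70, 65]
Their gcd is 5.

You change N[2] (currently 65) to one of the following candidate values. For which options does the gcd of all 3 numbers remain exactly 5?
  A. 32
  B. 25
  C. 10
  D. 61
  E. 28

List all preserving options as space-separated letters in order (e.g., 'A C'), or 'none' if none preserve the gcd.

Answer: B

Derivation:
Old gcd = 5; gcd of others (without N[2]) = 10
New gcd for candidate v: gcd(10, v). Preserves old gcd iff gcd(10, v) = 5.
  Option A: v=32, gcd(10,32)=2 -> changes
  Option B: v=25, gcd(10,25)=5 -> preserves
  Option C: v=10, gcd(10,10)=10 -> changes
  Option D: v=61, gcd(10,61)=1 -> changes
  Option E: v=28, gcd(10,28)=2 -> changes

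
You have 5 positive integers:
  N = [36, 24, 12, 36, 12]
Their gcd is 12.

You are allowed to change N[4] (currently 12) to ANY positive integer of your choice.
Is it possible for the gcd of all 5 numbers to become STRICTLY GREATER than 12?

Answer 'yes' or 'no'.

Current gcd = 12
gcd of all OTHER numbers (without N[4]=12): gcd([36, 24, 12, 36]) = 12
The new gcd after any change is gcd(12, new_value).
This can be at most 12.
Since 12 = old gcd 12, the gcd can only stay the same or decrease.

Answer: no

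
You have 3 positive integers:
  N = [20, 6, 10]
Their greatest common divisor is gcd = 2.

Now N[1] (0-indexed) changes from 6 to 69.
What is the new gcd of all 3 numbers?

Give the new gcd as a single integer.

Answer: 1

Derivation:
Numbers: [20, 6, 10], gcd = 2
Change: index 1, 6 -> 69
gcd of the OTHER numbers (without index 1): gcd([20, 10]) = 10
New gcd = gcd(g_others, new_val) = gcd(10, 69) = 1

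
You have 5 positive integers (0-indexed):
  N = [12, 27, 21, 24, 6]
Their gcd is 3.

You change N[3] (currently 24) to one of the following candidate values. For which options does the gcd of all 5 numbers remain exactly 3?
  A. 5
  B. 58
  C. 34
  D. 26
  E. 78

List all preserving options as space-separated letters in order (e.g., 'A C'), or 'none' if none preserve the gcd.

Answer: E

Derivation:
Old gcd = 3; gcd of others (without N[3]) = 3
New gcd for candidate v: gcd(3, v). Preserves old gcd iff gcd(3, v) = 3.
  Option A: v=5, gcd(3,5)=1 -> changes
  Option B: v=58, gcd(3,58)=1 -> changes
  Option C: v=34, gcd(3,34)=1 -> changes
  Option D: v=26, gcd(3,26)=1 -> changes
  Option E: v=78, gcd(3,78)=3 -> preserves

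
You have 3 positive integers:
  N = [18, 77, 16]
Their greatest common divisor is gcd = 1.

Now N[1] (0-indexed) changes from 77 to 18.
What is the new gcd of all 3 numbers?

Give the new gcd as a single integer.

Answer: 2

Derivation:
Numbers: [18, 77, 16], gcd = 1
Change: index 1, 77 -> 18
gcd of the OTHER numbers (without index 1): gcd([18, 16]) = 2
New gcd = gcd(g_others, new_val) = gcd(2, 18) = 2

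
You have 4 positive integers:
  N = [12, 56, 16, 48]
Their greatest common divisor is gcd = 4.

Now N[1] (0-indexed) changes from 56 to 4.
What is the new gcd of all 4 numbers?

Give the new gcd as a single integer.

Numbers: [12, 56, 16, 48], gcd = 4
Change: index 1, 56 -> 4
gcd of the OTHER numbers (without index 1): gcd([12, 16, 48]) = 4
New gcd = gcd(g_others, new_val) = gcd(4, 4) = 4

Answer: 4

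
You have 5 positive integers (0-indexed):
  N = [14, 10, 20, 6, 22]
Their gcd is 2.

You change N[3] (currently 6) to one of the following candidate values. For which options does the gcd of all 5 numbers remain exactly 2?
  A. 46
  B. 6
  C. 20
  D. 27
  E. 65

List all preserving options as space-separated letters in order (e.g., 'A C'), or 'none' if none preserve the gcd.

Old gcd = 2; gcd of others (without N[3]) = 2
New gcd for candidate v: gcd(2, v). Preserves old gcd iff gcd(2, v) = 2.
  Option A: v=46, gcd(2,46)=2 -> preserves
  Option B: v=6, gcd(2,6)=2 -> preserves
  Option C: v=20, gcd(2,20)=2 -> preserves
  Option D: v=27, gcd(2,27)=1 -> changes
  Option E: v=65, gcd(2,65)=1 -> changes

Answer: A B C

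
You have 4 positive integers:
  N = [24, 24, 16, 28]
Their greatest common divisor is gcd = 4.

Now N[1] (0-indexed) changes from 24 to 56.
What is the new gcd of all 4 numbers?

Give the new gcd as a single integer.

Answer: 4

Derivation:
Numbers: [24, 24, 16, 28], gcd = 4
Change: index 1, 24 -> 56
gcd of the OTHER numbers (without index 1): gcd([24, 16, 28]) = 4
New gcd = gcd(g_others, new_val) = gcd(4, 56) = 4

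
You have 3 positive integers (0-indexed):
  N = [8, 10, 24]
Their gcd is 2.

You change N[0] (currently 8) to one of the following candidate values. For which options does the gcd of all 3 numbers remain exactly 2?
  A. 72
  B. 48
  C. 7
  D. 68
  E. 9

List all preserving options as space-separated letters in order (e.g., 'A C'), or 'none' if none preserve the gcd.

Answer: A B D

Derivation:
Old gcd = 2; gcd of others (without N[0]) = 2
New gcd for candidate v: gcd(2, v). Preserves old gcd iff gcd(2, v) = 2.
  Option A: v=72, gcd(2,72)=2 -> preserves
  Option B: v=48, gcd(2,48)=2 -> preserves
  Option C: v=7, gcd(2,7)=1 -> changes
  Option D: v=68, gcd(2,68)=2 -> preserves
  Option E: v=9, gcd(2,9)=1 -> changes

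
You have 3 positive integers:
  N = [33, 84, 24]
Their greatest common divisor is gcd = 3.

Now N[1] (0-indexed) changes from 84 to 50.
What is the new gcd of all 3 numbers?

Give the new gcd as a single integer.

Numbers: [33, 84, 24], gcd = 3
Change: index 1, 84 -> 50
gcd of the OTHER numbers (without index 1): gcd([33, 24]) = 3
New gcd = gcd(g_others, new_val) = gcd(3, 50) = 1

Answer: 1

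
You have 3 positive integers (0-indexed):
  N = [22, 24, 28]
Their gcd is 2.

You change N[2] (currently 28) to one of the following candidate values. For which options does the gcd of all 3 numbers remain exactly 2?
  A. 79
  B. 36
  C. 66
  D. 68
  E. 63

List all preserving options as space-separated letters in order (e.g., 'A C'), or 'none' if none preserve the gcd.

Old gcd = 2; gcd of others (without N[2]) = 2
New gcd for candidate v: gcd(2, v). Preserves old gcd iff gcd(2, v) = 2.
  Option A: v=79, gcd(2,79)=1 -> changes
  Option B: v=36, gcd(2,36)=2 -> preserves
  Option C: v=66, gcd(2,66)=2 -> preserves
  Option D: v=68, gcd(2,68)=2 -> preserves
  Option E: v=63, gcd(2,63)=1 -> changes

Answer: B C D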